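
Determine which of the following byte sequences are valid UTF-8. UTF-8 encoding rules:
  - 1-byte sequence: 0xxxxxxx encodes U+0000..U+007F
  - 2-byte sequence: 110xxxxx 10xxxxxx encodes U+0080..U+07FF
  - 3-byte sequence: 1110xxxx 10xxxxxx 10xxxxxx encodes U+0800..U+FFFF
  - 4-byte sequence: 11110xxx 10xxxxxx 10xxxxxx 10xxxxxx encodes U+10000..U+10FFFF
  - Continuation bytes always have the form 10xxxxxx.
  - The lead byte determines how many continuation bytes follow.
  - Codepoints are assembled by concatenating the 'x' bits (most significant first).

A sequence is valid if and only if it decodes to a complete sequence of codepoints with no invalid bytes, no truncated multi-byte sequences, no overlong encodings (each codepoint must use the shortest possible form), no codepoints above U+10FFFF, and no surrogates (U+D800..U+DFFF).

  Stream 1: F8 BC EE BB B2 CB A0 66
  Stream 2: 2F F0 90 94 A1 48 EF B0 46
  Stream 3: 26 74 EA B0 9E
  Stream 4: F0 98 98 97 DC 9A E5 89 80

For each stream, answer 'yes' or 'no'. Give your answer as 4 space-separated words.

Stream 1: error at byte offset 0. INVALID
Stream 2: error at byte offset 8. INVALID
Stream 3: decodes cleanly. VALID
Stream 4: decodes cleanly. VALID

Answer: no no yes yes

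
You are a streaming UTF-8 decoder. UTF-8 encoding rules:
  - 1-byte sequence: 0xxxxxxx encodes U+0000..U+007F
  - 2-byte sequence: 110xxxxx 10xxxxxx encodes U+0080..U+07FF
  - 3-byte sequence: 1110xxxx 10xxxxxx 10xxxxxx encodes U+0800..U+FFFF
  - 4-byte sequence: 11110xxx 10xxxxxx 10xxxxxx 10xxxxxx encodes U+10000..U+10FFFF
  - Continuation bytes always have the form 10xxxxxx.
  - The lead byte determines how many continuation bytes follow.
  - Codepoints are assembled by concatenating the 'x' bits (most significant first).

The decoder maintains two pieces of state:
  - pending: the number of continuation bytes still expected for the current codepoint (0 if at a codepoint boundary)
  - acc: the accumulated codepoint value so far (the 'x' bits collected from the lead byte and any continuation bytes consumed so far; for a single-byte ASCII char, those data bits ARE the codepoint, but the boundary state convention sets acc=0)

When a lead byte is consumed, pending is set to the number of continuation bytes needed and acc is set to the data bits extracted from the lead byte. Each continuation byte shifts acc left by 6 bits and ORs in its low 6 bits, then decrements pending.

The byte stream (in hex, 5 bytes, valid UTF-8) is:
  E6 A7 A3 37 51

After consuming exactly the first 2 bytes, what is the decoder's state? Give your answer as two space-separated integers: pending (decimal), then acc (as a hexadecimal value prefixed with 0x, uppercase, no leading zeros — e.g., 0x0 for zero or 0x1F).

Byte[0]=E6: 3-byte lead. pending=2, acc=0x6
Byte[1]=A7: continuation. acc=(acc<<6)|0x27=0x1A7, pending=1

Answer: 1 0x1A7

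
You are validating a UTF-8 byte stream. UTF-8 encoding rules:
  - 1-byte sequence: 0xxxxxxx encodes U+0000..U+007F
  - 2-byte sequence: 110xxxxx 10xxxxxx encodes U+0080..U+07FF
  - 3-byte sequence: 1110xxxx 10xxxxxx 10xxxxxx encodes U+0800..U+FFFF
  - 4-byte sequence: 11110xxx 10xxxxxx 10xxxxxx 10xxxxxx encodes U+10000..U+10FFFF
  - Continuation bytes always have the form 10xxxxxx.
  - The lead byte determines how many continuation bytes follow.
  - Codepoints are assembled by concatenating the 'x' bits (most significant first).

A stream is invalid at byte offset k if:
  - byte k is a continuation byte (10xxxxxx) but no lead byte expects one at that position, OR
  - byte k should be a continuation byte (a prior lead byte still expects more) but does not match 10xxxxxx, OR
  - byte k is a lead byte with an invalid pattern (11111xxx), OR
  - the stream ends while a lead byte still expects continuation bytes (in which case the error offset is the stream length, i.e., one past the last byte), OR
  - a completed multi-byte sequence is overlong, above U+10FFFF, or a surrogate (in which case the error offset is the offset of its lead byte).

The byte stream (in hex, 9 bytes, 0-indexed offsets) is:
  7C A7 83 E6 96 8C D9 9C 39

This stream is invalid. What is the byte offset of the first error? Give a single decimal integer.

Byte[0]=7C: 1-byte ASCII. cp=U+007C
Byte[1]=A7: INVALID lead byte (not 0xxx/110x/1110/11110)

Answer: 1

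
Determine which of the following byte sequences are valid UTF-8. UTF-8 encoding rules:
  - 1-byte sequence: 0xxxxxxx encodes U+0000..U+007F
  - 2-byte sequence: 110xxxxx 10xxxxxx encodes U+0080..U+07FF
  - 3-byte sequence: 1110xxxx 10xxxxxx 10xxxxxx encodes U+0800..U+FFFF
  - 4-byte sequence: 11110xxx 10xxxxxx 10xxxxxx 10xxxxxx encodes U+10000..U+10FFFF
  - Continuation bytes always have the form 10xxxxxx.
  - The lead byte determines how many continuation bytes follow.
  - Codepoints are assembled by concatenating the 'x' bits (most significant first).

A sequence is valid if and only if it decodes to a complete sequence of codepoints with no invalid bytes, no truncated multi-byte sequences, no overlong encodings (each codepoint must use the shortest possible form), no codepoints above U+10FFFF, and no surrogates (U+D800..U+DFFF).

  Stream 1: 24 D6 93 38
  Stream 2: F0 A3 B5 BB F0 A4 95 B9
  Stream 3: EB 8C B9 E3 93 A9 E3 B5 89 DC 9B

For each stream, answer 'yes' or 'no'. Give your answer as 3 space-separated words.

Stream 1: decodes cleanly. VALID
Stream 2: decodes cleanly. VALID
Stream 3: decodes cleanly. VALID

Answer: yes yes yes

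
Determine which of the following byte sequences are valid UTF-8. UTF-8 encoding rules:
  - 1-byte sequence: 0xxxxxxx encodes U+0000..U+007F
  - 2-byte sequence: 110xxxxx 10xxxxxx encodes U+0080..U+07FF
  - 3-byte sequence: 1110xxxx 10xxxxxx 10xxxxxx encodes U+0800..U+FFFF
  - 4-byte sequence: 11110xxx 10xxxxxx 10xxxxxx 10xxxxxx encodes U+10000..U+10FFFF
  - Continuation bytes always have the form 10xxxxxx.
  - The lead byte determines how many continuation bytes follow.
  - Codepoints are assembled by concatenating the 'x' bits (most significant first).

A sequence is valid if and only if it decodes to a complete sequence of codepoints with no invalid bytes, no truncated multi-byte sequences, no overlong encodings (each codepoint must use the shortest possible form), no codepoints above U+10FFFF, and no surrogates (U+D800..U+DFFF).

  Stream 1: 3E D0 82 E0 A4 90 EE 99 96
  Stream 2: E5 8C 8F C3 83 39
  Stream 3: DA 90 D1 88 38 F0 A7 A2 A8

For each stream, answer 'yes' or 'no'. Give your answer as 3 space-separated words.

Stream 1: decodes cleanly. VALID
Stream 2: decodes cleanly. VALID
Stream 3: decodes cleanly. VALID

Answer: yes yes yes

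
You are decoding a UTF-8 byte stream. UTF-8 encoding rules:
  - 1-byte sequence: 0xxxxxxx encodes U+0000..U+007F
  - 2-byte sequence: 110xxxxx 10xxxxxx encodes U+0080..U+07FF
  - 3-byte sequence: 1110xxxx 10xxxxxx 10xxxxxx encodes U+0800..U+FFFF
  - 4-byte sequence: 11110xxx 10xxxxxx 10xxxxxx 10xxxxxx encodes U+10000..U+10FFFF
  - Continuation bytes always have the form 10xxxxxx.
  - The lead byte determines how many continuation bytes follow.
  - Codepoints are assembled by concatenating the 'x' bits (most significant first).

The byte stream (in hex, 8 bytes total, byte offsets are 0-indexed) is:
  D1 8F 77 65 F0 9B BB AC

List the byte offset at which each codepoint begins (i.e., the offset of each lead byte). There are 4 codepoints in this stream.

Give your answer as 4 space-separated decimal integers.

Byte[0]=D1: 2-byte lead, need 1 cont bytes. acc=0x11
Byte[1]=8F: continuation. acc=(acc<<6)|0x0F=0x44F
Completed: cp=U+044F (starts at byte 0)
Byte[2]=77: 1-byte ASCII. cp=U+0077
Byte[3]=65: 1-byte ASCII. cp=U+0065
Byte[4]=F0: 4-byte lead, need 3 cont bytes. acc=0x0
Byte[5]=9B: continuation. acc=(acc<<6)|0x1B=0x1B
Byte[6]=BB: continuation. acc=(acc<<6)|0x3B=0x6FB
Byte[7]=AC: continuation. acc=(acc<<6)|0x2C=0x1BEEC
Completed: cp=U+1BEEC (starts at byte 4)

Answer: 0 2 3 4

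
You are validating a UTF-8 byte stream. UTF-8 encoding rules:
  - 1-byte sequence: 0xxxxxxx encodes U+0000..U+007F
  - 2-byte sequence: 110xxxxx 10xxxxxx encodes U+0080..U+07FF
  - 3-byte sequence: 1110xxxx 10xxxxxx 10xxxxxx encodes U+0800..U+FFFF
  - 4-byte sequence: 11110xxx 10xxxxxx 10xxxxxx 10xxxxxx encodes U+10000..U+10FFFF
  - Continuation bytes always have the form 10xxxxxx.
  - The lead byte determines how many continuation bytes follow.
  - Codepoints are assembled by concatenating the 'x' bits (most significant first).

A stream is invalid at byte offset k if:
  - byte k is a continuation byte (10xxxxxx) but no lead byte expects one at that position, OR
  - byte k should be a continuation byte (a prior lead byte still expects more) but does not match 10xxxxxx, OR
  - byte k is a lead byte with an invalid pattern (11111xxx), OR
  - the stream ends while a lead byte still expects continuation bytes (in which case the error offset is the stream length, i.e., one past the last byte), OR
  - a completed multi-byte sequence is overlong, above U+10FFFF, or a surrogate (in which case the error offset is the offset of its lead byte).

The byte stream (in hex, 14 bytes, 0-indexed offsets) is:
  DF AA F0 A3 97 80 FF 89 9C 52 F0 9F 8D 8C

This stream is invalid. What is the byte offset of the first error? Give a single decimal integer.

Byte[0]=DF: 2-byte lead, need 1 cont bytes. acc=0x1F
Byte[1]=AA: continuation. acc=(acc<<6)|0x2A=0x7EA
Completed: cp=U+07EA (starts at byte 0)
Byte[2]=F0: 4-byte lead, need 3 cont bytes. acc=0x0
Byte[3]=A3: continuation. acc=(acc<<6)|0x23=0x23
Byte[4]=97: continuation. acc=(acc<<6)|0x17=0x8D7
Byte[5]=80: continuation. acc=(acc<<6)|0x00=0x235C0
Completed: cp=U+235C0 (starts at byte 2)
Byte[6]=FF: INVALID lead byte (not 0xxx/110x/1110/11110)

Answer: 6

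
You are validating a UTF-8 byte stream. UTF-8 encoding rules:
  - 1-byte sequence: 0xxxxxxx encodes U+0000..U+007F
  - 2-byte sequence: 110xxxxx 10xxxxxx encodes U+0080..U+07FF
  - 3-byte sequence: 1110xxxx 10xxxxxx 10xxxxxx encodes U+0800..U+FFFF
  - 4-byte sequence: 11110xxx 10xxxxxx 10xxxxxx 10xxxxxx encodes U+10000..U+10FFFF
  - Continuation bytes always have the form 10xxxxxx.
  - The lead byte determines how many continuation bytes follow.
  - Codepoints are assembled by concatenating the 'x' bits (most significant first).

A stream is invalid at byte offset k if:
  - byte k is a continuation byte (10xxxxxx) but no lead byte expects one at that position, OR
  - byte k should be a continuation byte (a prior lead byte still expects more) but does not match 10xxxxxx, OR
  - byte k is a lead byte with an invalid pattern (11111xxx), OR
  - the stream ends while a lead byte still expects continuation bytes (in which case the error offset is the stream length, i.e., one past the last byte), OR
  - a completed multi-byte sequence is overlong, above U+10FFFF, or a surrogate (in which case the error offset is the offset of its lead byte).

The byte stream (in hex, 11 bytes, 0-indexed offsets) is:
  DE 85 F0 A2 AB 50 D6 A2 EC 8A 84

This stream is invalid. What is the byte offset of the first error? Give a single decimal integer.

Byte[0]=DE: 2-byte lead, need 1 cont bytes. acc=0x1E
Byte[1]=85: continuation. acc=(acc<<6)|0x05=0x785
Completed: cp=U+0785 (starts at byte 0)
Byte[2]=F0: 4-byte lead, need 3 cont bytes. acc=0x0
Byte[3]=A2: continuation. acc=(acc<<6)|0x22=0x22
Byte[4]=AB: continuation. acc=(acc<<6)|0x2B=0x8AB
Byte[5]=50: expected 10xxxxxx continuation. INVALID

Answer: 5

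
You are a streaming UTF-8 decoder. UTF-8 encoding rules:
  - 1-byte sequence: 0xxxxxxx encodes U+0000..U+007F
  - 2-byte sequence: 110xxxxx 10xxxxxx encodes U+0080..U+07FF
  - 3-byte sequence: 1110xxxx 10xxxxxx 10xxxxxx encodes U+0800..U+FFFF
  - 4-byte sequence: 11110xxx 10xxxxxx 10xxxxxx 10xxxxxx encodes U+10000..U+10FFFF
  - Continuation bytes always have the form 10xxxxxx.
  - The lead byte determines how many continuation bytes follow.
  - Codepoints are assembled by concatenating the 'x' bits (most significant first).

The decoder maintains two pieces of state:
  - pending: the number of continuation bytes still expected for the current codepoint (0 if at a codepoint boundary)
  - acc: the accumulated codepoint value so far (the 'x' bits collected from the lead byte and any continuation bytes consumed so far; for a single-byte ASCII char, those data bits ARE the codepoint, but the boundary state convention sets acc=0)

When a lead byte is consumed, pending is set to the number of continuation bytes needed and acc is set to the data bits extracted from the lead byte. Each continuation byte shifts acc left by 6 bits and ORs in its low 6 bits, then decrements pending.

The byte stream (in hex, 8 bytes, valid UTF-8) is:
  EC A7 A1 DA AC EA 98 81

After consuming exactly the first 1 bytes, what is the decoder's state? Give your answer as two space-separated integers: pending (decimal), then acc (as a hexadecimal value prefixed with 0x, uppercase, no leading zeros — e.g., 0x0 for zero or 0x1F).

Answer: 2 0xC

Derivation:
Byte[0]=EC: 3-byte lead. pending=2, acc=0xC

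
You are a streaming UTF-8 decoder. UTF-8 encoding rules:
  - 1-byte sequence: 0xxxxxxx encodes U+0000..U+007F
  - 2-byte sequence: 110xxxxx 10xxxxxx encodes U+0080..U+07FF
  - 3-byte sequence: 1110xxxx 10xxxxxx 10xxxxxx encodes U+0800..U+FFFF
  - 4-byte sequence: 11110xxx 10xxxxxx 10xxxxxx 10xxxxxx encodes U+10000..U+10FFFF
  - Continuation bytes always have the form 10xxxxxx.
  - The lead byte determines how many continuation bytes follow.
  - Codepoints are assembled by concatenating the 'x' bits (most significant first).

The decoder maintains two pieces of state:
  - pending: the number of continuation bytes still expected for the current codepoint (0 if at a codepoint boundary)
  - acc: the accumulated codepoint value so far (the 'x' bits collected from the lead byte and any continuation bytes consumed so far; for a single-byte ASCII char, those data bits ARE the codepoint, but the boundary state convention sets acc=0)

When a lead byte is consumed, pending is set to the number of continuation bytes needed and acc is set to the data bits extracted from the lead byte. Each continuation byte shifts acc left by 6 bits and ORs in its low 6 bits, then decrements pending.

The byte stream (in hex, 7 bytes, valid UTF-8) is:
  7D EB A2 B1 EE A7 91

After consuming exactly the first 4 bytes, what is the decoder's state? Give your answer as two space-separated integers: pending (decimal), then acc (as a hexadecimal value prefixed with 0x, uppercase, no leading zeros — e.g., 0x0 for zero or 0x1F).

Answer: 0 0xB8B1

Derivation:
Byte[0]=7D: 1-byte. pending=0, acc=0x0
Byte[1]=EB: 3-byte lead. pending=2, acc=0xB
Byte[2]=A2: continuation. acc=(acc<<6)|0x22=0x2E2, pending=1
Byte[3]=B1: continuation. acc=(acc<<6)|0x31=0xB8B1, pending=0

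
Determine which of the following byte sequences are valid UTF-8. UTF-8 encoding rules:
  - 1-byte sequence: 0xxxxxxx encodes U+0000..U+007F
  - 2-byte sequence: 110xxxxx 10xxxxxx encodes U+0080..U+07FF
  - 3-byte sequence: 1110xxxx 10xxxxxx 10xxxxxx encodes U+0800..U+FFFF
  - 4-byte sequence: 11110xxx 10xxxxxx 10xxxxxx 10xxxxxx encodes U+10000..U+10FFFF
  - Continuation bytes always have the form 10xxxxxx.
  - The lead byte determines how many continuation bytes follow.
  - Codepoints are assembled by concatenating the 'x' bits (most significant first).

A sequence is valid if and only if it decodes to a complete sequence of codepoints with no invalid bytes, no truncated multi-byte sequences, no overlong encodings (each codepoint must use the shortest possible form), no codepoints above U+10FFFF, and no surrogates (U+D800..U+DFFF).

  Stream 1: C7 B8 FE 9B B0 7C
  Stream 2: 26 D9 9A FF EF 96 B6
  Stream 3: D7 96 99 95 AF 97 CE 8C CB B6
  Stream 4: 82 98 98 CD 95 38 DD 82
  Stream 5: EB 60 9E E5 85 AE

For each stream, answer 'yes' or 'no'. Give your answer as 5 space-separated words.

Stream 1: error at byte offset 2. INVALID
Stream 2: error at byte offset 3. INVALID
Stream 3: error at byte offset 2. INVALID
Stream 4: error at byte offset 0. INVALID
Stream 5: error at byte offset 1. INVALID

Answer: no no no no no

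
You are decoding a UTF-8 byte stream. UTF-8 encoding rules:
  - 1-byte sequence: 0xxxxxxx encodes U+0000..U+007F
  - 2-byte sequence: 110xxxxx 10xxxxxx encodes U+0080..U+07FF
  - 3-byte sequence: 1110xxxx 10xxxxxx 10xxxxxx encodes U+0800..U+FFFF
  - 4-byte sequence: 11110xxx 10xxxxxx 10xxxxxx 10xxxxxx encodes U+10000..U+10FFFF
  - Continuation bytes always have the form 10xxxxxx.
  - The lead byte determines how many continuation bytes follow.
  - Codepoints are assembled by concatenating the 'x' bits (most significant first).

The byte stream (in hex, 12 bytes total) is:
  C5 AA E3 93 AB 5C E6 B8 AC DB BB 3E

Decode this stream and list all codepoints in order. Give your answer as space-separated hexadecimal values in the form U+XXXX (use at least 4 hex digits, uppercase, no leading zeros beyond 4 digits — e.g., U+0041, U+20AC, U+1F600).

Answer: U+016A U+34EB U+005C U+6E2C U+06FB U+003E

Derivation:
Byte[0]=C5: 2-byte lead, need 1 cont bytes. acc=0x5
Byte[1]=AA: continuation. acc=(acc<<6)|0x2A=0x16A
Completed: cp=U+016A (starts at byte 0)
Byte[2]=E3: 3-byte lead, need 2 cont bytes. acc=0x3
Byte[3]=93: continuation. acc=(acc<<6)|0x13=0xD3
Byte[4]=AB: continuation. acc=(acc<<6)|0x2B=0x34EB
Completed: cp=U+34EB (starts at byte 2)
Byte[5]=5C: 1-byte ASCII. cp=U+005C
Byte[6]=E6: 3-byte lead, need 2 cont bytes. acc=0x6
Byte[7]=B8: continuation. acc=(acc<<6)|0x38=0x1B8
Byte[8]=AC: continuation. acc=(acc<<6)|0x2C=0x6E2C
Completed: cp=U+6E2C (starts at byte 6)
Byte[9]=DB: 2-byte lead, need 1 cont bytes. acc=0x1B
Byte[10]=BB: continuation. acc=(acc<<6)|0x3B=0x6FB
Completed: cp=U+06FB (starts at byte 9)
Byte[11]=3E: 1-byte ASCII. cp=U+003E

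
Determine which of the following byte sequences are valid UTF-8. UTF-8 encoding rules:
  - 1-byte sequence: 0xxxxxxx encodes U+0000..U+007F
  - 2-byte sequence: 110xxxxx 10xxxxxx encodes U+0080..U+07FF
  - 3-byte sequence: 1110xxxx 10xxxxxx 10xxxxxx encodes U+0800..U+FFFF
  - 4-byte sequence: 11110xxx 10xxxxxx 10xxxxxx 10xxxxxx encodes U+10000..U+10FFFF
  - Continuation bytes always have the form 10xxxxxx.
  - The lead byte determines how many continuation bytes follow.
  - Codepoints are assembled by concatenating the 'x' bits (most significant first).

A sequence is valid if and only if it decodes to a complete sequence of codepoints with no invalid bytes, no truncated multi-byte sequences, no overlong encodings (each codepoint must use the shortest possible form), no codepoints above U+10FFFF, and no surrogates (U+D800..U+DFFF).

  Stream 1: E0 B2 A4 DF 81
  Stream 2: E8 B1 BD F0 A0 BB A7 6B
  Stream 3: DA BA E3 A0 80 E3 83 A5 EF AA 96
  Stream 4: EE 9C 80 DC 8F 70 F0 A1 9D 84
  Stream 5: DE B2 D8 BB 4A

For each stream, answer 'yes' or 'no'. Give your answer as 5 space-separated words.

Answer: yes yes yes yes yes

Derivation:
Stream 1: decodes cleanly. VALID
Stream 2: decodes cleanly. VALID
Stream 3: decodes cleanly. VALID
Stream 4: decodes cleanly. VALID
Stream 5: decodes cleanly. VALID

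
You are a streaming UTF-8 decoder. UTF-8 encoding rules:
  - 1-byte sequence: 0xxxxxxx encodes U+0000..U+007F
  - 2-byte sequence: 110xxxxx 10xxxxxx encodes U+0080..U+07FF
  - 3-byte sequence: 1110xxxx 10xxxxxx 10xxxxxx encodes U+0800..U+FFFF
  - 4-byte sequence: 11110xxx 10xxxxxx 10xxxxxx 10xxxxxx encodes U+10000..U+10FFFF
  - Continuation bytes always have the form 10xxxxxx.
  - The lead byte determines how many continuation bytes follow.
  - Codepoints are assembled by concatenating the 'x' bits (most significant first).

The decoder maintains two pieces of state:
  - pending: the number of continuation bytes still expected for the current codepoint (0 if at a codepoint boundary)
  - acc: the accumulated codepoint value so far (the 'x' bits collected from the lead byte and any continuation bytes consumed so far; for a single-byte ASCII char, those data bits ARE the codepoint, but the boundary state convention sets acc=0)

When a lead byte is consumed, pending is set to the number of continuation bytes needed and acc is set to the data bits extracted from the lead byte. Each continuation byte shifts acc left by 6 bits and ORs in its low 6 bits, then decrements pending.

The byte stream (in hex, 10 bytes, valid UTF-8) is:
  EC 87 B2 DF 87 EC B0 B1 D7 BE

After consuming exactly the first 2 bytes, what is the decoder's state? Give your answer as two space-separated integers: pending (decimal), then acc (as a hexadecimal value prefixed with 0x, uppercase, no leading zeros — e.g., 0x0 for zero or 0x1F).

Byte[0]=EC: 3-byte lead. pending=2, acc=0xC
Byte[1]=87: continuation. acc=(acc<<6)|0x07=0x307, pending=1

Answer: 1 0x307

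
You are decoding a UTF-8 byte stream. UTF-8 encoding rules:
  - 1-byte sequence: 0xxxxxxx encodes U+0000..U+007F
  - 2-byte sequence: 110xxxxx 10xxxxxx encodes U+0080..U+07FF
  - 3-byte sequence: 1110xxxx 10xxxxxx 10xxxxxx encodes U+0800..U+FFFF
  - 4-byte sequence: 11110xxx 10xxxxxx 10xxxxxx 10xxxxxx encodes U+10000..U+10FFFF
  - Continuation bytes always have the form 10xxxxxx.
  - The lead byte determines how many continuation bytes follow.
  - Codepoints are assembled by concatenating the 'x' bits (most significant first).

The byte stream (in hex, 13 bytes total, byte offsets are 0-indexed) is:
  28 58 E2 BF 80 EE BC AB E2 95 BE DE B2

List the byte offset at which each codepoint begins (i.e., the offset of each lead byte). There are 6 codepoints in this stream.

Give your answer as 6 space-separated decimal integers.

Byte[0]=28: 1-byte ASCII. cp=U+0028
Byte[1]=58: 1-byte ASCII. cp=U+0058
Byte[2]=E2: 3-byte lead, need 2 cont bytes. acc=0x2
Byte[3]=BF: continuation. acc=(acc<<6)|0x3F=0xBF
Byte[4]=80: continuation. acc=(acc<<6)|0x00=0x2FC0
Completed: cp=U+2FC0 (starts at byte 2)
Byte[5]=EE: 3-byte lead, need 2 cont bytes. acc=0xE
Byte[6]=BC: continuation. acc=(acc<<6)|0x3C=0x3BC
Byte[7]=AB: continuation. acc=(acc<<6)|0x2B=0xEF2B
Completed: cp=U+EF2B (starts at byte 5)
Byte[8]=E2: 3-byte lead, need 2 cont bytes. acc=0x2
Byte[9]=95: continuation. acc=(acc<<6)|0x15=0x95
Byte[10]=BE: continuation. acc=(acc<<6)|0x3E=0x257E
Completed: cp=U+257E (starts at byte 8)
Byte[11]=DE: 2-byte lead, need 1 cont bytes. acc=0x1E
Byte[12]=B2: continuation. acc=(acc<<6)|0x32=0x7B2
Completed: cp=U+07B2 (starts at byte 11)

Answer: 0 1 2 5 8 11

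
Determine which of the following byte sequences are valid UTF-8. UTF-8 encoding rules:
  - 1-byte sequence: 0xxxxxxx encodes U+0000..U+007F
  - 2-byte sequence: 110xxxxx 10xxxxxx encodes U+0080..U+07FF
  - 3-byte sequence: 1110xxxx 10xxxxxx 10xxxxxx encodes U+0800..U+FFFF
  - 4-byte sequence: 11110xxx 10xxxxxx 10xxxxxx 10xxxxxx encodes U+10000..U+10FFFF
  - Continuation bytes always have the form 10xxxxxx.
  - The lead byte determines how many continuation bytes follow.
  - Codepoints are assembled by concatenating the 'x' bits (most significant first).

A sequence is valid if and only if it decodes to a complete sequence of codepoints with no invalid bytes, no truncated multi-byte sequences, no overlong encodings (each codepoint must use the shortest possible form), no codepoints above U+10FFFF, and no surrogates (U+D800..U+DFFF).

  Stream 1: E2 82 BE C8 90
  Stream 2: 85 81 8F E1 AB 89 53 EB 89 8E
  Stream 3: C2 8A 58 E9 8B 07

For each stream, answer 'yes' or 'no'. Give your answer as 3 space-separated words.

Answer: yes no no

Derivation:
Stream 1: decodes cleanly. VALID
Stream 2: error at byte offset 0. INVALID
Stream 3: error at byte offset 5. INVALID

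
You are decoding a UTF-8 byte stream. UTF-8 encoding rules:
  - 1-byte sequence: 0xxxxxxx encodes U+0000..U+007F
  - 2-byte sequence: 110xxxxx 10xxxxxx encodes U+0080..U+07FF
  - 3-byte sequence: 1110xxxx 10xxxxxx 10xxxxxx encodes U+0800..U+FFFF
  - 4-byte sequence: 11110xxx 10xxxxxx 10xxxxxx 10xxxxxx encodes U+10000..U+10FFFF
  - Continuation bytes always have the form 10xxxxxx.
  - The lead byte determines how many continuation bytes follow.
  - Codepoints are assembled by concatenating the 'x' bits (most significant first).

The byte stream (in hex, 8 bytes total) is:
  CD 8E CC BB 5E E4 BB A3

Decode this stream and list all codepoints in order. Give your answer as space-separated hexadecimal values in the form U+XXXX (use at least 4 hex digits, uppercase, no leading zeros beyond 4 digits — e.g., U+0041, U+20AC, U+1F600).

Byte[0]=CD: 2-byte lead, need 1 cont bytes. acc=0xD
Byte[1]=8E: continuation. acc=(acc<<6)|0x0E=0x34E
Completed: cp=U+034E (starts at byte 0)
Byte[2]=CC: 2-byte lead, need 1 cont bytes. acc=0xC
Byte[3]=BB: continuation. acc=(acc<<6)|0x3B=0x33B
Completed: cp=U+033B (starts at byte 2)
Byte[4]=5E: 1-byte ASCII. cp=U+005E
Byte[5]=E4: 3-byte lead, need 2 cont bytes. acc=0x4
Byte[6]=BB: continuation. acc=(acc<<6)|0x3B=0x13B
Byte[7]=A3: continuation. acc=(acc<<6)|0x23=0x4EE3
Completed: cp=U+4EE3 (starts at byte 5)

Answer: U+034E U+033B U+005E U+4EE3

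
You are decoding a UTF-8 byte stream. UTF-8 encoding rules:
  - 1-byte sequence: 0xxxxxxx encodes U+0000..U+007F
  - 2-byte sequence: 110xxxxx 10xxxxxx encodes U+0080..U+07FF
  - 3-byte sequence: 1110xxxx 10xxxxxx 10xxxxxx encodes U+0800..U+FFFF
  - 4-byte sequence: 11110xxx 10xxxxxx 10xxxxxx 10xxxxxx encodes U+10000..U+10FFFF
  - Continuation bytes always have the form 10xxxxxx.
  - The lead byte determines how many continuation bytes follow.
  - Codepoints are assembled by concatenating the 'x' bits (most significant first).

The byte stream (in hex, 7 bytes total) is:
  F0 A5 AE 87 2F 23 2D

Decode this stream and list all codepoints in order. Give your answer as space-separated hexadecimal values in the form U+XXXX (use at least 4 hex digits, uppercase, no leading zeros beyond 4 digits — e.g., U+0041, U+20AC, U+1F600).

Byte[0]=F0: 4-byte lead, need 3 cont bytes. acc=0x0
Byte[1]=A5: continuation. acc=(acc<<6)|0x25=0x25
Byte[2]=AE: continuation. acc=(acc<<6)|0x2E=0x96E
Byte[3]=87: continuation. acc=(acc<<6)|0x07=0x25B87
Completed: cp=U+25B87 (starts at byte 0)
Byte[4]=2F: 1-byte ASCII. cp=U+002F
Byte[5]=23: 1-byte ASCII. cp=U+0023
Byte[6]=2D: 1-byte ASCII. cp=U+002D

Answer: U+25B87 U+002F U+0023 U+002D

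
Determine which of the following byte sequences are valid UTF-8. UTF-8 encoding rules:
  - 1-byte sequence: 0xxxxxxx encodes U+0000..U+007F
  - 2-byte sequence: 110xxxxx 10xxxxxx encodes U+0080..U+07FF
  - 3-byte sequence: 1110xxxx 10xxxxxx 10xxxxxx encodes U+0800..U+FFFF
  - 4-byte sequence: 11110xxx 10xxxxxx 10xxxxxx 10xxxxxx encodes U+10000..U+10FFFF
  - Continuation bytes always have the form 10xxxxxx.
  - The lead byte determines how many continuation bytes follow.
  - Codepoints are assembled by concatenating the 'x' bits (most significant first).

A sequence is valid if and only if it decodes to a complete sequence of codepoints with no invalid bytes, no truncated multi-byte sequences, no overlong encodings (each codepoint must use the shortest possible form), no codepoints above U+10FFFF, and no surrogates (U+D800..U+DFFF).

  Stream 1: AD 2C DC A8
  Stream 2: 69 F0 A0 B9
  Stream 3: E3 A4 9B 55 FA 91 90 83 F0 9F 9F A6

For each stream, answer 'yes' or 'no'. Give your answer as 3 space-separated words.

Answer: no no no

Derivation:
Stream 1: error at byte offset 0. INVALID
Stream 2: error at byte offset 4. INVALID
Stream 3: error at byte offset 4. INVALID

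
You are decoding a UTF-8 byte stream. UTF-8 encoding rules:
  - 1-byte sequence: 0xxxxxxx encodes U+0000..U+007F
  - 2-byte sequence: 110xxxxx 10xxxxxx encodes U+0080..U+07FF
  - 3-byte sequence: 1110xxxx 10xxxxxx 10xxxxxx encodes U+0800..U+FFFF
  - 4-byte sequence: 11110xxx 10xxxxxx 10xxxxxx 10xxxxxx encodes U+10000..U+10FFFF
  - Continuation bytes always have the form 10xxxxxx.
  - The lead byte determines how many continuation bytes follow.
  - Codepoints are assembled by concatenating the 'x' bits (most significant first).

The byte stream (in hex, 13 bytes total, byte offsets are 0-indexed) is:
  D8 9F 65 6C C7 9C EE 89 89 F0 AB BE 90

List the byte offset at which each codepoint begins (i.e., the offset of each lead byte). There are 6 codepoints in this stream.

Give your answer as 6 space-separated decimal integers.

Answer: 0 2 3 4 6 9

Derivation:
Byte[0]=D8: 2-byte lead, need 1 cont bytes. acc=0x18
Byte[1]=9F: continuation. acc=(acc<<6)|0x1F=0x61F
Completed: cp=U+061F (starts at byte 0)
Byte[2]=65: 1-byte ASCII. cp=U+0065
Byte[3]=6C: 1-byte ASCII. cp=U+006C
Byte[4]=C7: 2-byte lead, need 1 cont bytes. acc=0x7
Byte[5]=9C: continuation. acc=(acc<<6)|0x1C=0x1DC
Completed: cp=U+01DC (starts at byte 4)
Byte[6]=EE: 3-byte lead, need 2 cont bytes. acc=0xE
Byte[7]=89: continuation. acc=(acc<<6)|0x09=0x389
Byte[8]=89: continuation. acc=(acc<<6)|0x09=0xE249
Completed: cp=U+E249 (starts at byte 6)
Byte[9]=F0: 4-byte lead, need 3 cont bytes. acc=0x0
Byte[10]=AB: continuation. acc=(acc<<6)|0x2B=0x2B
Byte[11]=BE: continuation. acc=(acc<<6)|0x3E=0xAFE
Byte[12]=90: continuation. acc=(acc<<6)|0x10=0x2BF90
Completed: cp=U+2BF90 (starts at byte 9)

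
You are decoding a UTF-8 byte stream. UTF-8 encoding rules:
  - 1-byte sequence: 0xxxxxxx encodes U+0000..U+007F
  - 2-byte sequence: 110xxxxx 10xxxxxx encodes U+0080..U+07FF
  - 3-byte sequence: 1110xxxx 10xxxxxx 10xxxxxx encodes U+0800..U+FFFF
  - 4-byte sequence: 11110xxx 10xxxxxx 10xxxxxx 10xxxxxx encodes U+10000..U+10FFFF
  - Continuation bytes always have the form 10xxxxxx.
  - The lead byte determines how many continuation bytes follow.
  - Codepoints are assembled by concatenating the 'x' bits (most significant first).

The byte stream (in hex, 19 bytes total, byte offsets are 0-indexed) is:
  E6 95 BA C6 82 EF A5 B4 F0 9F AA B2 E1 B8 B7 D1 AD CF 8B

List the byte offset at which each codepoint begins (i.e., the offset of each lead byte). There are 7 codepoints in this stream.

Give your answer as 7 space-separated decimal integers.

Answer: 0 3 5 8 12 15 17

Derivation:
Byte[0]=E6: 3-byte lead, need 2 cont bytes. acc=0x6
Byte[1]=95: continuation. acc=(acc<<6)|0x15=0x195
Byte[2]=BA: continuation. acc=(acc<<6)|0x3A=0x657A
Completed: cp=U+657A (starts at byte 0)
Byte[3]=C6: 2-byte lead, need 1 cont bytes. acc=0x6
Byte[4]=82: continuation. acc=(acc<<6)|0x02=0x182
Completed: cp=U+0182 (starts at byte 3)
Byte[5]=EF: 3-byte lead, need 2 cont bytes. acc=0xF
Byte[6]=A5: continuation. acc=(acc<<6)|0x25=0x3E5
Byte[7]=B4: continuation. acc=(acc<<6)|0x34=0xF974
Completed: cp=U+F974 (starts at byte 5)
Byte[8]=F0: 4-byte lead, need 3 cont bytes. acc=0x0
Byte[9]=9F: continuation. acc=(acc<<6)|0x1F=0x1F
Byte[10]=AA: continuation. acc=(acc<<6)|0x2A=0x7EA
Byte[11]=B2: continuation. acc=(acc<<6)|0x32=0x1FAB2
Completed: cp=U+1FAB2 (starts at byte 8)
Byte[12]=E1: 3-byte lead, need 2 cont bytes. acc=0x1
Byte[13]=B8: continuation. acc=(acc<<6)|0x38=0x78
Byte[14]=B7: continuation. acc=(acc<<6)|0x37=0x1E37
Completed: cp=U+1E37 (starts at byte 12)
Byte[15]=D1: 2-byte lead, need 1 cont bytes. acc=0x11
Byte[16]=AD: continuation. acc=(acc<<6)|0x2D=0x46D
Completed: cp=U+046D (starts at byte 15)
Byte[17]=CF: 2-byte lead, need 1 cont bytes. acc=0xF
Byte[18]=8B: continuation. acc=(acc<<6)|0x0B=0x3CB
Completed: cp=U+03CB (starts at byte 17)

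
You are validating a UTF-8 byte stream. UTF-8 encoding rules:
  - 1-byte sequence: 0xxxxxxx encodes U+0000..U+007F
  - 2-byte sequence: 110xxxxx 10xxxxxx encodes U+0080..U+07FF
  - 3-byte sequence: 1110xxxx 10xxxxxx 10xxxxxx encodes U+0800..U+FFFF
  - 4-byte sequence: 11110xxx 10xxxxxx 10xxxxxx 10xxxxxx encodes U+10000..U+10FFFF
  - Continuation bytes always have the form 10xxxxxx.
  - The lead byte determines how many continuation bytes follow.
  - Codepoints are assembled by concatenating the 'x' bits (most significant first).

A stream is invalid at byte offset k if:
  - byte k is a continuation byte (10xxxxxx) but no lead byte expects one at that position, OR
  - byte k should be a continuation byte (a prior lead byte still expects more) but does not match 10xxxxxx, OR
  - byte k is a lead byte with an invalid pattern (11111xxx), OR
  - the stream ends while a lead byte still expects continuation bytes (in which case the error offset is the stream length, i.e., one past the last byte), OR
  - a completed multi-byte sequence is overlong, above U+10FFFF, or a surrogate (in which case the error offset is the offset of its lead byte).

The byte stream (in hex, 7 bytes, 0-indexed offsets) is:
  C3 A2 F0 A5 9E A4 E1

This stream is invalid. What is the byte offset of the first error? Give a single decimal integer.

Byte[0]=C3: 2-byte lead, need 1 cont bytes. acc=0x3
Byte[1]=A2: continuation. acc=(acc<<6)|0x22=0xE2
Completed: cp=U+00E2 (starts at byte 0)
Byte[2]=F0: 4-byte lead, need 3 cont bytes. acc=0x0
Byte[3]=A5: continuation. acc=(acc<<6)|0x25=0x25
Byte[4]=9E: continuation. acc=(acc<<6)|0x1E=0x95E
Byte[5]=A4: continuation. acc=(acc<<6)|0x24=0x257A4
Completed: cp=U+257A4 (starts at byte 2)
Byte[6]=E1: 3-byte lead, need 2 cont bytes. acc=0x1
Byte[7]: stream ended, expected continuation. INVALID

Answer: 7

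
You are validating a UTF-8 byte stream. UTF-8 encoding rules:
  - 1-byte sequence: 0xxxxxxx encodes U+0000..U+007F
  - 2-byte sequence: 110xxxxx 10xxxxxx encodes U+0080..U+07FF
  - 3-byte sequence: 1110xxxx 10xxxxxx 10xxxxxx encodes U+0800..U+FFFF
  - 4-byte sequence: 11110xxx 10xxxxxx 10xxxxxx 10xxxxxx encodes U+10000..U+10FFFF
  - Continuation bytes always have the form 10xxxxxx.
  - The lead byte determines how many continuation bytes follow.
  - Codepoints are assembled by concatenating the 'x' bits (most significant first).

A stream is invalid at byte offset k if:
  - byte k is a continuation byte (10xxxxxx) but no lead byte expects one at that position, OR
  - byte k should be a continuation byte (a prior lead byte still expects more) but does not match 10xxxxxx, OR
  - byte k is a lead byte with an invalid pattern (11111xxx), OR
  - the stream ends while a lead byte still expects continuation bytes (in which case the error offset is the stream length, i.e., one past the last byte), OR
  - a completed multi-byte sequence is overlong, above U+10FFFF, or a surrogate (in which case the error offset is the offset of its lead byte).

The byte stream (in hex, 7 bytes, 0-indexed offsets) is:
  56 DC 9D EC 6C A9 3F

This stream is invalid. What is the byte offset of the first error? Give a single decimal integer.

Byte[0]=56: 1-byte ASCII. cp=U+0056
Byte[1]=DC: 2-byte lead, need 1 cont bytes. acc=0x1C
Byte[2]=9D: continuation. acc=(acc<<6)|0x1D=0x71D
Completed: cp=U+071D (starts at byte 1)
Byte[3]=EC: 3-byte lead, need 2 cont bytes. acc=0xC
Byte[4]=6C: expected 10xxxxxx continuation. INVALID

Answer: 4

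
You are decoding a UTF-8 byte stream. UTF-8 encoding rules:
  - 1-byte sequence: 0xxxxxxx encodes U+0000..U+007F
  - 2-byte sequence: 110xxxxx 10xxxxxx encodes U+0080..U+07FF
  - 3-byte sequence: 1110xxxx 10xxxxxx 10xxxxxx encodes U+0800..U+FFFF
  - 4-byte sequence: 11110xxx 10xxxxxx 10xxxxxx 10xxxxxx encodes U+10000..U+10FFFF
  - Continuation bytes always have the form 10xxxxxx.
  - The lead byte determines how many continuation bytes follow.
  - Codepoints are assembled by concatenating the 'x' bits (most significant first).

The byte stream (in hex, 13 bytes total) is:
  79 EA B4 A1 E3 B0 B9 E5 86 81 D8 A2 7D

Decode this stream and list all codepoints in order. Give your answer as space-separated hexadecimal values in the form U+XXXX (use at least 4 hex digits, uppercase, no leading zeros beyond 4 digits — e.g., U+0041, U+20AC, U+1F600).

Answer: U+0079 U+AD21 U+3C39 U+5181 U+0622 U+007D

Derivation:
Byte[0]=79: 1-byte ASCII. cp=U+0079
Byte[1]=EA: 3-byte lead, need 2 cont bytes. acc=0xA
Byte[2]=B4: continuation. acc=(acc<<6)|0x34=0x2B4
Byte[3]=A1: continuation. acc=(acc<<6)|0x21=0xAD21
Completed: cp=U+AD21 (starts at byte 1)
Byte[4]=E3: 3-byte lead, need 2 cont bytes. acc=0x3
Byte[5]=B0: continuation. acc=(acc<<6)|0x30=0xF0
Byte[6]=B9: continuation. acc=(acc<<6)|0x39=0x3C39
Completed: cp=U+3C39 (starts at byte 4)
Byte[7]=E5: 3-byte lead, need 2 cont bytes. acc=0x5
Byte[8]=86: continuation. acc=(acc<<6)|0x06=0x146
Byte[9]=81: continuation. acc=(acc<<6)|0x01=0x5181
Completed: cp=U+5181 (starts at byte 7)
Byte[10]=D8: 2-byte lead, need 1 cont bytes. acc=0x18
Byte[11]=A2: continuation. acc=(acc<<6)|0x22=0x622
Completed: cp=U+0622 (starts at byte 10)
Byte[12]=7D: 1-byte ASCII. cp=U+007D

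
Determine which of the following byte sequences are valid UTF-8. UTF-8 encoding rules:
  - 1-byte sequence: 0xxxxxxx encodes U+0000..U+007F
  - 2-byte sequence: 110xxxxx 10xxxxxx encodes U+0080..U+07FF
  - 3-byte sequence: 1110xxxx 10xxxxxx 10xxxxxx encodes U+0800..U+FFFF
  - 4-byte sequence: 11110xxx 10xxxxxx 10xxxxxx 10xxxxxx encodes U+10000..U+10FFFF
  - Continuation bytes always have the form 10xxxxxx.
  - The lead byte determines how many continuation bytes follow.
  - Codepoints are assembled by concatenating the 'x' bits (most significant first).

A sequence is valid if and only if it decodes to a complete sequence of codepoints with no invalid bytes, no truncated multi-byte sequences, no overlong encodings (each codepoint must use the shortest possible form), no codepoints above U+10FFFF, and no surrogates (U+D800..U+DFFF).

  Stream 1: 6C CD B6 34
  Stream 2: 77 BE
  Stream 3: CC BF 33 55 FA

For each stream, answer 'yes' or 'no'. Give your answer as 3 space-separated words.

Stream 1: decodes cleanly. VALID
Stream 2: error at byte offset 1. INVALID
Stream 3: error at byte offset 4. INVALID

Answer: yes no no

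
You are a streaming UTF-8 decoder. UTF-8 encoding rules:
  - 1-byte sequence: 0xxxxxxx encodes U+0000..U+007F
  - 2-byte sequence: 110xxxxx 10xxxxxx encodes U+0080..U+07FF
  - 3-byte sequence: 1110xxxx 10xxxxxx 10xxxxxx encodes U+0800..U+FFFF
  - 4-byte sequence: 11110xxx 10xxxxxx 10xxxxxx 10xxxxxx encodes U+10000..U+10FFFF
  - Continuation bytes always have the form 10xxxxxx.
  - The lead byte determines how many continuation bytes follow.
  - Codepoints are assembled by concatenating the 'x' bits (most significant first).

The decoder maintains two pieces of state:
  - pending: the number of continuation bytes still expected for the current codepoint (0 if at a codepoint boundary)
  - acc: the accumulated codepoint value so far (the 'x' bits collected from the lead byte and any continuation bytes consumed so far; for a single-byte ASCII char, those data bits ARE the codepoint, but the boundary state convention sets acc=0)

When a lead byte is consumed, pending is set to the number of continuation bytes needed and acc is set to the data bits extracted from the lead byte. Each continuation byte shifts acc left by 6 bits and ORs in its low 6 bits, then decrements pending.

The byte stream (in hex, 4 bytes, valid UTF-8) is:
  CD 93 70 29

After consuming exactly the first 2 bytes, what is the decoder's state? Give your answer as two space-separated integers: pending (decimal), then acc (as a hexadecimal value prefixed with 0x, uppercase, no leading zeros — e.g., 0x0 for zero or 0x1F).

Answer: 0 0x353

Derivation:
Byte[0]=CD: 2-byte lead. pending=1, acc=0xD
Byte[1]=93: continuation. acc=(acc<<6)|0x13=0x353, pending=0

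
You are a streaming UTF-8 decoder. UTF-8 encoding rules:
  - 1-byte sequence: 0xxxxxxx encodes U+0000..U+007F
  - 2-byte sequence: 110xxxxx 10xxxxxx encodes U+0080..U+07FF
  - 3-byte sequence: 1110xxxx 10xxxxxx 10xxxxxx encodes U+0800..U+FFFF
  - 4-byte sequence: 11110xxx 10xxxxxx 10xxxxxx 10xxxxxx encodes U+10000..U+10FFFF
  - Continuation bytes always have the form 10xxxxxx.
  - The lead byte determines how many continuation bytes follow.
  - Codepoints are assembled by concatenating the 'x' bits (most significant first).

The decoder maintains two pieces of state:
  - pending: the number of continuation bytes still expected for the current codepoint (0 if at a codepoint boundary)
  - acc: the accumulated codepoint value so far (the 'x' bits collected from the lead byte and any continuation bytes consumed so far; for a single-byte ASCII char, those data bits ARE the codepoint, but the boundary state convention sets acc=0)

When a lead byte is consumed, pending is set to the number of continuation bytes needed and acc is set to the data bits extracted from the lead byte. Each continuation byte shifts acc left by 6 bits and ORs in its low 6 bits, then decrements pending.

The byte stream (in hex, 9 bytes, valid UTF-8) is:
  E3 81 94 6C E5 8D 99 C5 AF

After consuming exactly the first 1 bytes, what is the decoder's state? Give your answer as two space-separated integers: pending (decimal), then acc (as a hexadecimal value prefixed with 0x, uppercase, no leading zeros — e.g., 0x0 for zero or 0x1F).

Byte[0]=E3: 3-byte lead. pending=2, acc=0x3

Answer: 2 0x3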